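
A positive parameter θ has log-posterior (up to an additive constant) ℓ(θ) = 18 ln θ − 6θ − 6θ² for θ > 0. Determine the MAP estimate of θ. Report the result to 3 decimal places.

ℓ'(θ) = 18/θ − 6 − 12θ. Setting this to zero and multiplying by θ: 12θ² + 6θ − 18 = 0.
θ = (−6 + √(6² + 4·12·18)) / (2·12) = (−6 + √900) / 24 = (−6 + 30)/24 = 1.
ℓ''(θ) = −18/θ² − 12 < 0, confirming a maximum.

θ̂_MAP = 1.000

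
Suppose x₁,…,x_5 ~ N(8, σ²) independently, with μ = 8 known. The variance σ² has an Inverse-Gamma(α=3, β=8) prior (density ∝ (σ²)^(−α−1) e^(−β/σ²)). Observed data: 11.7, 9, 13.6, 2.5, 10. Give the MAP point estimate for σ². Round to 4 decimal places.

σ̂²_MAP = 7.4077

Sum of squared deviations about the known mean: SS = (11.7−8)² + (9−8)² + (13.6−8)² + (2.5−8)² + (10−8)² = 80.3.
The Normal likelihood contributes (σ²)^(−n/2) exp(−SS/(2σ²)), so the posterior is Inverse-Gamma(α + n/2, β + SS/2) = Inverse-Gamma(5.5, 48.15).
The mode of Inverse-Gamma(a, b) is b/(a+1) = 48.15/6.5 ≈ 7.4077.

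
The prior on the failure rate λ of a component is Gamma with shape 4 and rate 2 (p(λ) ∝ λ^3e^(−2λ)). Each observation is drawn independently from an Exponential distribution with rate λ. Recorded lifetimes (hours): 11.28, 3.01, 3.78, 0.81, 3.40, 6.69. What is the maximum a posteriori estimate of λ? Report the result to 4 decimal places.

The Exponential(rate=λ) likelihood is ∝ λ^n e^(−λΣtᵢ). Here n = 6 and Σtᵢ = 11.28 + 3.01 + 3.78 + 0.81 + 3.40 + 6.69 = 28.97.
Posterior ∝ λ^3e^(−2λ) · λ^6e^(−28.97λ) = λ^9e^(−30.97λ), i.e. Gamma(10, 30.97).
Mode = (a−1)/b = 9/30.97 ≈ 0.2906.

λ̂_MAP = 0.2906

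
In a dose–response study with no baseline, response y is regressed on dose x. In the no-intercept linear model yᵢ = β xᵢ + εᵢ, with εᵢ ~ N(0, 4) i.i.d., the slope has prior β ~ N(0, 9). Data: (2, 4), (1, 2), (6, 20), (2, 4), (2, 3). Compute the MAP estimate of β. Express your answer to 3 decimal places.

log p(β | y) = −Σ(yᵢ − βxᵢ)²/(2·4) − β²/(2·9) + const.
Setting the derivative to zero: Σxᵢ(yᵢ − βxᵢ)/4 − β/9 = 0, so β = Σxᵢyᵢ / (Σxᵢ² + σ²/τ²).
Σxᵢyᵢ = 2·4 + 1·2 + 6·20 + 2·4 + 2·3 = 144; Σxᵢ² = 49; σ²/τ² = 4/9.
β̂_MAP = 144 / (49 + 4/9) = 144/(445/9) = 1296/445 ≈ 2.912.

β̂_MAP = 2.912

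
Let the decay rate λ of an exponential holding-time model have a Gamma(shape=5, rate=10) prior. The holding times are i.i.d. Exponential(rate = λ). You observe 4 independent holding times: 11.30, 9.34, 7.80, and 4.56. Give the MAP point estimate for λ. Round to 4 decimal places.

λ̂_MAP = 0.1860

The Exponential(rate=λ) likelihood is ∝ λ^n e^(−λΣtᵢ). Here n = 4 and Σtᵢ = 11.30 + 9.34 + 7.80 + 4.56 = 33.
Posterior ∝ λ^4e^(−10λ) · λ^4e^(−33λ) = λ^8e^(−43λ), i.e. Gamma(9, 43).
Mode = (a−1)/b = 8/43 ≈ 0.1860.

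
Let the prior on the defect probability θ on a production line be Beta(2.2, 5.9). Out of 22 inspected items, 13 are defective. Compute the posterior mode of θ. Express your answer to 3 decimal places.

θ̂_MAP = 0.505

Prior: Beta(2.2, 5.9).
Data: 13 successes in 22 trials. The binomial likelihood contributes θ^13(1−θ)^9, so the posterior is Beta(2.2+13, 5.9+9) = Beta(15.2, 14.9).
For Beta(a, b) with a, b > 1 the mode is (a−1)/(a+b−2) = 14.2/28.1 ≈ 0.505.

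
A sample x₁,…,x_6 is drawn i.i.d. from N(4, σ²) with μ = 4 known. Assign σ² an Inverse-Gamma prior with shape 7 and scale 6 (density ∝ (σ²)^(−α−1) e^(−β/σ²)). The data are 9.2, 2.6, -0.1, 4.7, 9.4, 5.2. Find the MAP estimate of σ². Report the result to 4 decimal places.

σ̂²_MAP = 4.0409

Sum of squared deviations about the known mean: SS = (9.2−4)² + (2.6−4)² + (-0.1−4)² + (4.7−4)² + (9.4−4)² + (5.2−4)² = 76.9.
The Normal likelihood contributes (σ²)^(−n/2) exp(−SS/(2σ²)), so the posterior is Inverse-Gamma(α + n/2, β + SS/2) = Inverse-Gamma(10, 44.45).
The mode of Inverse-Gamma(a, b) is b/(a+1) = 44.45/11 ≈ 4.0409.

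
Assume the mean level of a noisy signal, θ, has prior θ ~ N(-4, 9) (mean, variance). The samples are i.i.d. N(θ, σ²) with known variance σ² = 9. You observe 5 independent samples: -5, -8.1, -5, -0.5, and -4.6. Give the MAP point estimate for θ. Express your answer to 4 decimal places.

θ̂_MAP = -4.5333

n = 5; x̄ = ((-5) + (-8.1) + (-5) + (-0.5) + (-4.6))/5 = -23.2/5 = -4.64.
For a Normal prior and Normal likelihood with known variance, the posterior is Normal; its mode equals its mean, the precision-weighted average.
Prior precision 1/σ₀² = 1/9; data precision n/σ² = 5/9.
θ̂ = ((1/9)·(-4) + (5/9)·(-4.64)) / (1/9 + 5/9) = (-136/45)/(2/3) = -68/15 ≈ -4.5333.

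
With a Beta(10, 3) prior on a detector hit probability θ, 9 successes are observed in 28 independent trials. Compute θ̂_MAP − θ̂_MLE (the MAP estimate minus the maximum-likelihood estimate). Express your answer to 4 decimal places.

Posterior is Beta(19, 22); MAP = (19−1)/(41−2) = 18/39 ≈ 0.46154.
MLE ignores the prior: θ̂_MLE = k/n = 9/28 ≈ 0.32143.
Difference = 18/39 − 9/28 = 51/364 ≈ 0.1401.

MAP − MLE = 0.1401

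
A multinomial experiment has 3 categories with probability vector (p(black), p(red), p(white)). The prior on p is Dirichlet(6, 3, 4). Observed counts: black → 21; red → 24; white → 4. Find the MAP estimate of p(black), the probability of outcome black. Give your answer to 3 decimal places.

The posterior is Dirichlet(αᵢ + nᵢ) = Dirichlet(27, 27, 8).
For a Dirichlet(a₁,…,a_K) with all aᵢ > 1, the mode has j-th component (aⱼ − 1)/(Σaᵢ − K).
Here Σaᵢ = 62 and K = 3, so p(black) = (27 − 1)/(62 − 3) = 26/59 ≈ 0.441.

MAP estimate of p(black) = 0.441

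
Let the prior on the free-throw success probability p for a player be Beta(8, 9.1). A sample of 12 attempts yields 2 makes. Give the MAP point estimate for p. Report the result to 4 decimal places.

p̂_MAP = 0.3321

Prior: Beta(8, 9.1).
Data: 2 successes in 12 trials. The binomial likelihood contributes p^2(1−p)^10, so the posterior is Beta(8+2, 9.1+10) = Beta(10, 19.1).
For Beta(a, b) with a, b > 1 the mode is (a−1)/(a+b−2) = 9/27.1 ≈ 0.3321.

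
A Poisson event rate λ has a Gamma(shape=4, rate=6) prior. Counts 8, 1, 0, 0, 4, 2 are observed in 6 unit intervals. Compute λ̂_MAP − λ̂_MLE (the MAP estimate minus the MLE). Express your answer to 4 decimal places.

MAP − MLE = -1.0000

Σxᵢ = 15. Posterior is Gamma(19, 12); MAP = (19−1)/12 = 18/12 ≈ 1.50000.
MLE = x̄ = 15/6 ≈ 2.50000.
Difference = 18/12 − 15/6 = -1 ≈ -1.0000.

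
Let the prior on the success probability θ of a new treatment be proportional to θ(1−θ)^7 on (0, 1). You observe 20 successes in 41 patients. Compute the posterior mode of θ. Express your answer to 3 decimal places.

The prior density ∝ θ(1−θ)^7 is the kernel of Beta(2, 8).
Data: 20 successes in 41 trials. The binomial likelihood contributes θ^20(1−θ)^21, so the posterior is Beta(2+20, 8+21) = Beta(22, 29).
For Beta(a, b) with a, b > 1 the mode is (a−1)/(a+b−2) = 21/49 ≈ 0.429.

θ̂_MAP = 0.429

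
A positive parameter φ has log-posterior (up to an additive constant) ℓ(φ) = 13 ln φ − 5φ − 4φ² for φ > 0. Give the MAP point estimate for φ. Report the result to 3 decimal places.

ℓ'(φ) = 13/φ − 5 − 8φ. Setting this to zero and multiplying by φ: 8φ² + 5φ − 13 = 0.
φ = (−5 + √(5² + 4·8·13)) / (2·8) = (−5 + √441) / 16 = (−5 + 21)/16 = 1.
ℓ''(φ) = −13/φ² − 8 < 0, confirming a maximum.

φ̂_MAP = 1.000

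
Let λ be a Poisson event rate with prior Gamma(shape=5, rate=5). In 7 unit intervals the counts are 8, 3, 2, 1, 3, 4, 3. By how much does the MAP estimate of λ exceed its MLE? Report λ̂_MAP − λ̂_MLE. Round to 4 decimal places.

MAP − MLE = -1.0952

Σxᵢ = 24. Posterior is Gamma(29, 12); MAP = (29−1)/12 = 28/12 ≈ 2.33333.
MLE = x̄ = 24/7 ≈ 3.42857.
Difference = 28/12 − 24/7 = -23/21 ≈ -1.0952.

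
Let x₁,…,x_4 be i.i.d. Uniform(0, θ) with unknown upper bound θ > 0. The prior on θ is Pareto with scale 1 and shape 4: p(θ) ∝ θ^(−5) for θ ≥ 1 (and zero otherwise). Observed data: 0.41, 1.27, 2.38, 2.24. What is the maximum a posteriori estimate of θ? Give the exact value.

θ̂_MAP = 2.38

The Uniform(0, θ) likelihood is θ^(−n) for θ ≥ max(xᵢ), zero otherwise. Here max(xᵢ) = 2.38.
Posterior ∝ θ^(−5) · θ^(−4) = θ^(−9) on θ ≥ max(1, 2.38) = 2.38.
This density is strictly decreasing in θ, so the posterior mode lies at the lower boundary of the support.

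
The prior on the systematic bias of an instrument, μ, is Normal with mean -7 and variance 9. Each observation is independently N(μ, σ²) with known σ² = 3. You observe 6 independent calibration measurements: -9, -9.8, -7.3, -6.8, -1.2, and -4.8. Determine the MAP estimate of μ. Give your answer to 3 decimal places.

μ̂_MAP = -6.511

n = 6; x̄ = ((-9) + (-9.8) + (-7.3) + (-6.8) + (-1.2) + (-4.8))/6 = -38.9/6 = -389/60 ≈ -6.4833.
For a Normal prior and Normal likelihood with known variance, the posterior is Normal; its mode equals its mean, the precision-weighted average.
Prior precision 1/σ₀² = 1/9; data precision n/σ² = 6/3 = 2.
μ̂ = ((1/9)·(-7) + 2·(-389/60)) / (1/9 + 2) = (-1237/90)/(19/9) = -1237/190 ≈ -6.511.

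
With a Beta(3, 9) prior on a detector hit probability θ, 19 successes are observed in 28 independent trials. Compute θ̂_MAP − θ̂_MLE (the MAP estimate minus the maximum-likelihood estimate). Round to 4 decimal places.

MAP − MLE = -0.1259

Posterior is Beta(22, 18); MAP = (22−1)/(40−2) = 21/38 ≈ 0.55263.
MLE ignores the prior: θ̂_MLE = k/n = 19/28 ≈ 0.67857.
Difference = 21/38 − 19/28 = -67/532 ≈ -0.1259.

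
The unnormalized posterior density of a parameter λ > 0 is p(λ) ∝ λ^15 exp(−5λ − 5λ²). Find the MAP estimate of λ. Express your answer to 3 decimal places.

ℓ'(λ) = 15/λ − 5 − 10λ. Setting this to zero and multiplying by λ: 10λ² + 5λ − 15 = 0.
λ = (−5 + √(5² + 4·10·15)) / (2·10) = (−5 + √625) / 20 = (−5 + 25)/20 = 1.
ℓ''(λ) = −15/λ² − 10 < 0, confirming a maximum.

λ̂_MAP = 1.000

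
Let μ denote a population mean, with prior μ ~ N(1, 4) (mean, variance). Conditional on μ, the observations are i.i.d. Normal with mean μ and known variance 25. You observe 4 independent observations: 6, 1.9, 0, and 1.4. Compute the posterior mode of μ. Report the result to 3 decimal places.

n = 4; x̄ = (6 + 1.9 + 0 + 1.4)/4 = 9.3/4 = 2.325.
For a Normal prior and Normal likelihood with known variance, the posterior is Normal; its mode equals its mean, the precision-weighted average.
Prior precision 1/σ₀² = 1/4 = 0.25; data precision n/σ² = 4/25 = 0.16.
μ̂ = (0.25·1 + 0.16·2.325) / (0.25 + 0.16) = 0.622/0.41 = 311/205 ≈ 1.517.

μ̂_MAP = 1.517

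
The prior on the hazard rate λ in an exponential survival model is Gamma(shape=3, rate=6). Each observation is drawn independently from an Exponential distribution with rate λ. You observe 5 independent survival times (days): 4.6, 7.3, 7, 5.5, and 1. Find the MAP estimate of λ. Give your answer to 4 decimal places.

The Exponential(rate=λ) likelihood is ∝ λ^n e^(−λΣtᵢ). Here n = 5 and Σtᵢ = 4.6 + 7.3 + 7 + 5.5 + 1 = 25.4.
Posterior ∝ λ^2e^(−6λ) · λ^5e^(−25.4λ) = λ^7e^(−31.4λ), i.e. Gamma(8, 31.4).
Mode = (a−1)/b = 7/31.4 ≈ 0.2229.

λ̂_MAP = 0.2229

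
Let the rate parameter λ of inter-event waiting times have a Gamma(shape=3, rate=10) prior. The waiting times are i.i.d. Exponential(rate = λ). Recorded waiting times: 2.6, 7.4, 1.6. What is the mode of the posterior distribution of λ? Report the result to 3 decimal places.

The Exponential(rate=λ) likelihood is ∝ λ^n e^(−λΣtᵢ). Here n = 3 and Σtᵢ = 2.6 + 7.4 + 1.6 = 11.6.
Posterior ∝ λ^2e^(−10λ) · λ^3e^(−11.6λ) = λ^5e^(−21.6λ), i.e. Gamma(6, 21.6).
Mode = (a−1)/b = 5/21.6 ≈ 0.231.

λ̂_MAP = 0.231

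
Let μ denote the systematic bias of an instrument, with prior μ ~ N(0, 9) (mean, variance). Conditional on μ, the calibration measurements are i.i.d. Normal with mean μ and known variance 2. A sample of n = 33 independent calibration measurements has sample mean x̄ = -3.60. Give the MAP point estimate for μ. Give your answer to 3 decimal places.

n = 33, x̄ = -3.60.
For a Normal prior and Normal likelihood with known variance, the posterior is Normal; its mode equals its mean, the precision-weighted average.
Prior precision 1/σ₀² = 1/9; data precision n/σ² = 33/2 = 16.5.
μ̂ = ((1/9)·0 + 16.5·(-3.6)) / (1/9 + 16.5) = (-59.4)/(299/18) = -5346/1495 ≈ -3.576.

μ̂_MAP = -3.576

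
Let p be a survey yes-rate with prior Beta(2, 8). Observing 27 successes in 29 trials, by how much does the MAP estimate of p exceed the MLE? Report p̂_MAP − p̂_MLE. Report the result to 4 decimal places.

Posterior is Beta(29, 10); MAP = (29−1)/(39−2) = 28/37 ≈ 0.75676.
MLE ignores the prior: p̂_MLE = k/n = 27/29 ≈ 0.93103.
Difference = 28/37 − 27/29 = -187/1073 ≈ -0.1743.

MAP − MLE = -0.1743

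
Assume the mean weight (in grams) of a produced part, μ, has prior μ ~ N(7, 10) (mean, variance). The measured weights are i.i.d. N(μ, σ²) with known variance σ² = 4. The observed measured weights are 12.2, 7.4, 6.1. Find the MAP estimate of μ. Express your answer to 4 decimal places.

n = 3; x̄ = (12.2 + 7.4 + 6.1)/3 = 25.7/3 = 257/30 ≈ 8.5667.
For a Normal prior and Normal likelihood with known variance, the posterior is Normal; its mode equals its mean, the precision-weighted average.
Prior precision 1/σ₀² = 1/10 = 0.1; data precision n/σ² = 3/4 = 0.75.
μ̂ = (0.1·7 + 0.75·(257/30)) / (0.1 + 0.75) = 7.125/0.85 = 285/34 ≈ 8.3824.

μ̂_MAP = 8.3824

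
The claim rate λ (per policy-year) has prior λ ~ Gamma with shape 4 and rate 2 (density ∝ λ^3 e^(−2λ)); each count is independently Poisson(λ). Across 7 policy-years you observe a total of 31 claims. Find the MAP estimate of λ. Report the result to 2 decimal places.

λ̂_MAP = 3.78

Σxᵢ = 31, n = 7.
Posterior ∝ λ^3e^(−2λ) · λ^31e^(−7λ) = λ^34e^(−9λ), i.e. Gamma(shape=35, rate=9).
The mode of a Gamma(a, b) with a ≥ 1 (shape–rate) is (a−1)/b = 34/9 ≈ 3.78.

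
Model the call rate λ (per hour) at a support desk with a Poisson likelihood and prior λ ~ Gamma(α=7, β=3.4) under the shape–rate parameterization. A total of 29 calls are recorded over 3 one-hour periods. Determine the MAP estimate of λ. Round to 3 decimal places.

λ̂_MAP = 5.469

Σxᵢ = 29, n = 3.
Posterior ∝ λ^6e^(−3.4λ) · λ^29e^(−3λ) = λ^35e^(−6.4λ), i.e. Gamma(shape=36, rate=6.4).
The mode of a Gamma(a, b) with a ≥ 1 (shape–rate) is (a−1)/b = 35/6.4 ≈ 5.469.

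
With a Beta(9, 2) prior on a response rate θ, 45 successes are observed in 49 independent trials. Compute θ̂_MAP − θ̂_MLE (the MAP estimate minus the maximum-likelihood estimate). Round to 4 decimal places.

MAP − MLE = -0.0046

Posterior is Beta(54, 6); MAP = (54−1)/(60−2) = 53/58 ≈ 0.91379.
MLE ignores the prior: θ̂_MLE = k/n = 45/49 ≈ 0.91837.
Difference = 53/58 − 45/49 = -13/2842 ≈ -0.0046.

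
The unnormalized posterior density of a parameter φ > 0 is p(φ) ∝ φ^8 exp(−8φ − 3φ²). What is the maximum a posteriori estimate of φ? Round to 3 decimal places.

φ̂_MAP = 0.667

ℓ'(φ) = 8/φ − 8 − 6φ. Setting this to zero and multiplying by φ: 6φ² + 8φ − 8 = 0.
φ = (−8 + √(8² + 4·6·8)) / (2·6) = (−8 + √256) / 12 = (−8 + 16)/12 = 2/3.
ℓ''(φ) = −8/φ² − 6 < 0, confirming a maximum.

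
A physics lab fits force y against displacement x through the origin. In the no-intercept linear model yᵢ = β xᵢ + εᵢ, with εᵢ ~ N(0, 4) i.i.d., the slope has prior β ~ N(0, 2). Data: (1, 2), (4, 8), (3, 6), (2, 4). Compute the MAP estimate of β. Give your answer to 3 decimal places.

β̂_MAP = 1.875

log p(β | y) = −Σ(yᵢ − βxᵢ)²/(2·4) − β²/(2·2) + const.
Setting the derivative to zero: Σxᵢ(yᵢ − βxᵢ)/4 − β/2 = 0, so β = Σxᵢyᵢ / (Σxᵢ² + σ²/τ²).
Σxᵢyᵢ = 1·2 + 4·8 + 3·6 + 2·4 = 60; Σxᵢ² = 30; σ²/τ² = 2.
β̂_MAP = 60 / (30 + 2) = 60/32 ≈ 1.875.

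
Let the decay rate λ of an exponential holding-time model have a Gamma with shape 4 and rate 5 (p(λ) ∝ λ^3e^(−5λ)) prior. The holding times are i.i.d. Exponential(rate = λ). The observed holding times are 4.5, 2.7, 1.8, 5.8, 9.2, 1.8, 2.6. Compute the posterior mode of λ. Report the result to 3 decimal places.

λ̂_MAP = 0.299

The Exponential(rate=λ) likelihood is ∝ λ^n e^(−λΣtᵢ). Here n = 7 and Σtᵢ = 4.5 + 2.7 + 1.8 + 5.8 + 9.2 + 1.8 + 2.6 = 28.4.
Posterior ∝ λ^3e^(−5λ) · λ^7e^(−28.4λ) = λ^10e^(−33.4λ), i.e. Gamma(11, 33.4).
Mode = (a−1)/b = 10/33.4 ≈ 0.299.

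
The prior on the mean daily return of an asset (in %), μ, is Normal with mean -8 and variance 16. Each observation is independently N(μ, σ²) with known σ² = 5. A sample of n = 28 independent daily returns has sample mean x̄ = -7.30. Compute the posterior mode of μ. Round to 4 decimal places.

μ̂_MAP = -7.3077

n = 28, x̄ = -7.30.
For a Normal prior and Normal likelihood with known variance, the posterior is Normal; its mode equals its mean, the precision-weighted average.
Prior precision 1/σ₀² = 1/16 = 0.0625; data precision n/σ² = 28/5 = 5.6.
μ̂ = (0.0625·(-8) + 5.6·(-7.3)) / (0.0625 + 5.6) = (-41.38)/5.6625 = -16552/2265 ≈ -7.3077.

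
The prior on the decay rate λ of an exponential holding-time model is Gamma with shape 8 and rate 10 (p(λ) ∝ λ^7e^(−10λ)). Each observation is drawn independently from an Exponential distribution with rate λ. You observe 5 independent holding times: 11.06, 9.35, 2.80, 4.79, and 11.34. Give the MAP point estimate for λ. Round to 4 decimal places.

λ̂_MAP = 0.2432

The Exponential(rate=λ) likelihood is ∝ λ^n e^(−λΣtᵢ). Here n = 5 and Σtᵢ = 11.06 + 9.35 + 2.80 + 4.79 + 11.34 = 39.34.
Posterior ∝ λ^7e^(−10λ) · λ^5e^(−39.34λ) = λ^12e^(−49.34λ), i.e. Gamma(13, 49.34).
Mode = (a−1)/b = 12/49.34 ≈ 0.2432.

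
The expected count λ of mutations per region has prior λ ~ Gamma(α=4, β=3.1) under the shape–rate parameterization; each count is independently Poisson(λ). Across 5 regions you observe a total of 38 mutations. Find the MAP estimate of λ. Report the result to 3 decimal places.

λ̂_MAP = 5.062

Σxᵢ = 38, n = 5.
Posterior ∝ λ^3e^(−3.1λ) · λ^38e^(−5λ) = λ^41e^(−8.1λ), i.e. Gamma(shape=42, rate=8.1).
The mode of a Gamma(a, b) with a ≥ 1 (shape–rate) is (a−1)/b = 41/8.1 ≈ 5.062.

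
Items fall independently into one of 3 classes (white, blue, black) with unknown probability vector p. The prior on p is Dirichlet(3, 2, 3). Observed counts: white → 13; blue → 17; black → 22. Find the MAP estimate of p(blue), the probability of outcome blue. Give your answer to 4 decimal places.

MAP estimate of p(blue) = 0.3158

The posterior is Dirichlet(αᵢ + nᵢ) = Dirichlet(16, 19, 25).
For a Dirichlet(a₁,…,a_K) with all aᵢ > 1, the mode has j-th component (aⱼ − 1)/(Σaᵢ − K).
Here Σaᵢ = 60 and K = 3, so p(blue) = (19 − 1)/(60 − 3) = 18/57 ≈ 0.3158.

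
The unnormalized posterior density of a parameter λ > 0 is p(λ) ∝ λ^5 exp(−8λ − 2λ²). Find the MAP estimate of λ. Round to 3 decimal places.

ℓ'(λ) = 5/λ − 8 − 4λ. Setting this to zero and multiplying by λ: 4λ² + 8λ − 5 = 0.
λ = (−8 + √(8² + 4·4·5)) / (2·4) = (−8 + √144) / 8 = (−8 + 12)/8 = 1/2.
ℓ''(λ) = −5/λ² − 4 < 0, confirming a maximum.

λ̂_MAP = 0.500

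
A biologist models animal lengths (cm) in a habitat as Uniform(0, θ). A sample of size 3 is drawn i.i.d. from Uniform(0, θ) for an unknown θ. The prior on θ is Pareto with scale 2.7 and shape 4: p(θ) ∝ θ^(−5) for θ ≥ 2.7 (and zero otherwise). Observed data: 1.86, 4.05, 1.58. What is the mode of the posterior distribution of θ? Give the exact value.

The Uniform(0, θ) likelihood is θ^(−n) for θ ≥ max(xᵢ), zero otherwise. Here max(xᵢ) = 4.05.
Posterior ∝ θ^(−5) · θ^(−3) = θ^(−8) on θ ≥ max(2.7, 4.05) = 4.05.
This density is strictly decreasing in θ, so the posterior mode lies at the lower boundary of the support.

θ̂_MAP = 4.05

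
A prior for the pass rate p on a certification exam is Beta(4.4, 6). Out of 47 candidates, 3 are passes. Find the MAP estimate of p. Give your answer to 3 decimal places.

Prior: Beta(4.4, 6).
Data: 3 successes in 47 trials. The binomial likelihood contributes p^3(1−p)^44, so the posterior is Beta(4.4+3, 6+44) = Beta(7.4, 50).
For Beta(a, b) with a, b > 1 the mode is (a−1)/(a+b−2) = 6.4/55.4 ≈ 0.116.

p̂_MAP = 0.116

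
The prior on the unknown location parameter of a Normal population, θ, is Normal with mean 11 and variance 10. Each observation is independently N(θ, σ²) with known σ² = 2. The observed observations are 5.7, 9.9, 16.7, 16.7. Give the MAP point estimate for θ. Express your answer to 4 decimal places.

θ̂_MAP = 12.1905

n = 4; x̄ = (5.7 + 9.9 + 16.7 + 16.7)/4 = 49/4 = 12.25.
For a Normal prior and Normal likelihood with known variance, the posterior is Normal; its mode equals its mean, the precision-weighted average.
Prior precision 1/σ₀² = 1/10 = 0.1; data precision n/σ² = 4/2 = 2.
θ̂ = (0.1·11 + 2·12.25) / (0.1 + 2) = 25.6/2.1 = 256/21 ≈ 12.1905.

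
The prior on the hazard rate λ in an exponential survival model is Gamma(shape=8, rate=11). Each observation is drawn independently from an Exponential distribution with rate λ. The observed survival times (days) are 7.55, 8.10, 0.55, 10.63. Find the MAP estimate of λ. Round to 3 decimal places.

λ̂_MAP = 0.291

The Exponential(rate=λ) likelihood is ∝ λ^n e^(−λΣtᵢ). Here n = 4 and Σtᵢ = 7.55 + 8.10 + 0.55 + 10.63 = 26.83.
Posterior ∝ λ^7e^(−11λ) · λ^4e^(−26.83λ) = λ^11e^(−37.83λ), i.e. Gamma(12, 37.83).
Mode = (a−1)/b = 11/37.83 ≈ 0.291.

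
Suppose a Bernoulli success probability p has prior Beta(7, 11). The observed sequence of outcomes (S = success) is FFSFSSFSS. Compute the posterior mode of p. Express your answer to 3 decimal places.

Prior: Beta(7, 11).
Data: 5 successes in 9 trials (from the sequence). The binomial likelihood contributes p^5(1−p)^4, so the posterior is Beta(7+5, 11+4) = Beta(12, 15).
For Beta(a, b) with a, b > 1 the mode is (a−1)/(a+b−2) = 11/25 ≈ 0.440.

p̂_MAP = 0.440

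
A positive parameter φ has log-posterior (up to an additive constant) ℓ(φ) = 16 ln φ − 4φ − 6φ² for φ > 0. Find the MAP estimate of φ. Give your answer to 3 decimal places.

ℓ'(φ) = 16/φ − 4 − 12φ. Setting this to zero and multiplying by φ: 12φ² + 4φ − 16 = 0.
φ = (−4 + √(4² + 4·12·16)) / (2·12) = (−4 + √784) / 24 = (−4 + 28)/24 = 1.
ℓ''(φ) = −16/φ² − 12 < 0, confirming a maximum.

φ̂_MAP = 1.000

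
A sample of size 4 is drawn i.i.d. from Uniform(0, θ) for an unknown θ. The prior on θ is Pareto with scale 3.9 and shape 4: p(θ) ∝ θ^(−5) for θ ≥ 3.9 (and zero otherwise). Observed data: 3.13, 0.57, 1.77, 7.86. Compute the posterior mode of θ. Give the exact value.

The Uniform(0, θ) likelihood is θ^(−n) for θ ≥ max(xᵢ), zero otherwise. Here max(xᵢ) = 7.86.
Posterior ∝ θ^(−5) · θ^(−4) = θ^(−9) on θ ≥ max(3.9, 7.86) = 7.86.
This density is strictly decreasing in θ, so the posterior mode lies at the lower boundary of the support.

θ̂_MAP = 7.86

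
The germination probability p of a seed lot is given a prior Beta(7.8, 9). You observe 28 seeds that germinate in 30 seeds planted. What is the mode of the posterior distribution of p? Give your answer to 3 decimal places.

Prior: Beta(7.8, 9).
Data: 28 successes in 30 trials. The binomial likelihood contributes p^28(1−p)^2, so the posterior is Beta(7.8+28, 9+2) = Beta(35.8, 11).
For Beta(a, b) with a, b > 1 the mode is (a−1)/(a+b−2) = 34.8/44.8 ≈ 0.777.

p̂_MAP = 0.777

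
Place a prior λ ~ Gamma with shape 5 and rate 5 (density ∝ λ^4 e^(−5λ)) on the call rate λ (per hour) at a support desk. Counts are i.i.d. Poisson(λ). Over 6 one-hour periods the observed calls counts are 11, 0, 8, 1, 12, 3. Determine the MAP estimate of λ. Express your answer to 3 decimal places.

Σxᵢ = 11+0+8+1+12+3 = 35, with n = 6.
Posterior ∝ λ^4e^(−5λ) · λ^35e^(−6λ) = λ^39e^(−11λ), i.e. Gamma(shape=40, rate=11).
The mode of a Gamma(a, b) with a ≥ 1 (shape–rate) is (a−1)/b = 39/11 ≈ 3.545.

λ̂_MAP = 3.545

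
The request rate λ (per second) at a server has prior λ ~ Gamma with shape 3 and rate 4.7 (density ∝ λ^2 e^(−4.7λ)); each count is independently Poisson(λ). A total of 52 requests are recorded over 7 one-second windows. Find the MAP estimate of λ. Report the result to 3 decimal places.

Σxᵢ = 52, n = 7.
Posterior ∝ λ^2e^(−4.7λ) · λ^52e^(−7λ) = λ^54e^(−11.7λ), i.e. Gamma(shape=55, rate=11.7).
The mode of a Gamma(a, b) with a ≥ 1 (shape–rate) is (a−1)/b = 54/11.7 ≈ 4.615.

λ̂_MAP = 4.615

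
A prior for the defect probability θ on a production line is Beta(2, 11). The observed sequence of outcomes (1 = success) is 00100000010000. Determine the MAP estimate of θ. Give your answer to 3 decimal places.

θ̂_MAP = 0.120

Prior: Beta(2, 11).
Data: 2 successes in 14 trials (from the sequence). The binomial likelihood contributes θ^2(1−θ)^12, so the posterior is Beta(2+2, 11+12) = Beta(4, 23).
For Beta(a, b) with a, b > 1 the mode is (a−1)/(a+b−2) = 3/25 ≈ 0.120.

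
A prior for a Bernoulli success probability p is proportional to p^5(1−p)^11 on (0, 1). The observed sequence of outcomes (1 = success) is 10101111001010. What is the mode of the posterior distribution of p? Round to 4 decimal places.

p̂_MAP = 0.4333

The prior density ∝ p^5(1−p)^11 is the kernel of Beta(6, 12).
Data: 8 successes in 14 trials (from the sequence). The binomial likelihood contributes p^8(1−p)^6, so the posterior is Beta(6+8, 12+6) = Beta(14, 18).
For Beta(a, b) with a, b > 1 the mode is (a−1)/(a+b−2) = 13/30 ≈ 0.4333.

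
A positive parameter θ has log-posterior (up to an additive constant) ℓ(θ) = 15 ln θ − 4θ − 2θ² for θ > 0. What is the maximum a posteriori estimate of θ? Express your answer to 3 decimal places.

ℓ'(θ) = 15/θ − 4 − 4θ. Setting this to zero and multiplying by θ: 4θ² + 4θ − 15 = 0.
θ = (−4 + √(4² + 4·4·15)) / (2·4) = (−4 + √256) / 8 = (−4 + 16)/8 = 3/2.
ℓ''(θ) = −15/θ² − 4 < 0, confirming a maximum.

θ̂_MAP = 1.500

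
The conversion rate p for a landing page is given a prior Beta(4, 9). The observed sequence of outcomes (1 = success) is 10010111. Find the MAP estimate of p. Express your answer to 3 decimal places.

p̂_MAP = 0.421

Prior: Beta(4, 9).
Data: 5 successes in 8 trials (from the sequence). The binomial likelihood contributes p^5(1−p)^3, so the posterior is Beta(4+5, 9+3) = Beta(9, 12).
For Beta(a, b) with a, b > 1 the mode is (a−1)/(a+b−2) = 8/19 ≈ 0.421.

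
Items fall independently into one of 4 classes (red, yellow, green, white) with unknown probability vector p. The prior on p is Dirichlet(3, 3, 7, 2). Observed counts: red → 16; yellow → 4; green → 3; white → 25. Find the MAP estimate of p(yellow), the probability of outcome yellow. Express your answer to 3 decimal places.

MAP estimate of p(yellow) = 0.102

The posterior is Dirichlet(αᵢ + nᵢ) = Dirichlet(19, 7, 10, 27).
For a Dirichlet(a₁,…,a_K) with all aᵢ > 1, the mode has j-th component (aⱼ − 1)/(Σaᵢ − K).
Here Σaᵢ = 63 and K = 4, so p(yellow) = (7 − 1)/(63 − 4) = 6/59 ≈ 0.102.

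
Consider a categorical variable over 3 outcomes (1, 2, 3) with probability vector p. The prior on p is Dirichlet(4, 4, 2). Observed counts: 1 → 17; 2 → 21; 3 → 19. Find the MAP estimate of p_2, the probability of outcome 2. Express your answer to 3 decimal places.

The posterior is Dirichlet(αᵢ + nᵢ) = Dirichlet(21, 25, 21).
For a Dirichlet(a₁,…,a_K) with all aᵢ > 1, the mode has j-th component (aⱼ − 1)/(Σaᵢ − K).
Here Σaᵢ = 67 and K = 3, so p_2 = (25 − 1)/(67 − 3) = 24/64 ≈ 0.375.

MAP estimate: 0.375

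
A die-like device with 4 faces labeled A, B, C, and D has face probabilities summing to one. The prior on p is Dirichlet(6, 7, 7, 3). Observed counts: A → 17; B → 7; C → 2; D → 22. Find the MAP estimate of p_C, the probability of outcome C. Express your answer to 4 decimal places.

The posterior is Dirichlet(αᵢ + nᵢ) = Dirichlet(23, 14, 9, 25).
For a Dirichlet(a₁,…,a_K) with all aᵢ > 1, the mode has j-th component (aⱼ − 1)/(Σaᵢ − K).
Here Σaᵢ = 71 and K = 4, so p_C = (9 − 1)/(71 − 4) = 8/67 ≈ 0.1194.

MAP estimate of p_C = 0.1194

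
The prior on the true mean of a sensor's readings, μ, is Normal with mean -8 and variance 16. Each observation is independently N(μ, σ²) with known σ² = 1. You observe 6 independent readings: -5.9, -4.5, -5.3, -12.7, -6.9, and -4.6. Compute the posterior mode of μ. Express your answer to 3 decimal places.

n = 6; x̄ = ((-5.9) + (-4.5) + (-5.3) + (-12.7) + (-6.9) + (-4.6))/6 = -39.9/6 = -6.65.
For a Normal prior and Normal likelihood with known variance, the posterior is Normal; its mode equals its mean, the precision-weighted average.
Prior precision 1/σ₀² = 1/16 = 0.0625; data precision n/σ² = 6/1 = 6.
μ̂ = (0.0625·(-8) + 6·(-6.65)) / (0.0625 + 6) = (-40.4)/6.0625 = -3232/485 ≈ -6.664.

μ̂_MAP = -6.664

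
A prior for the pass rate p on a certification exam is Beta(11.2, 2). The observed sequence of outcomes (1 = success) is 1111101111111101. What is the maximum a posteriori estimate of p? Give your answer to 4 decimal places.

Prior: Beta(11.2, 2).
Data: 14 successes in 16 trials (from the sequence). The binomial likelihood contributes p^14(1−p)^2, so the posterior is Beta(11.2+14, 2+2) = Beta(25.2, 4).
For Beta(a, b) with a, b > 1 the mode is (a−1)/(a+b−2) = 24.2/27.2 ≈ 0.8897.

p̂_MAP = 0.8897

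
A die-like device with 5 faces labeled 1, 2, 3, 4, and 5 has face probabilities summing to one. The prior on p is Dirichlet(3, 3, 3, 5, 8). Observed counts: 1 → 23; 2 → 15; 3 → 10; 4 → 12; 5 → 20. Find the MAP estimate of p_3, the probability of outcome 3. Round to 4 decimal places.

The posterior is Dirichlet(αᵢ + nᵢ) = Dirichlet(26, 18, 13, 17, 28).
For a Dirichlet(a₁,…,a_K) with all aᵢ > 1, the mode has j-th component (aⱼ − 1)/(Σaᵢ − K).
Here Σaᵢ = 102 and K = 5, so p_3 = (13 − 1)/(102 − 5) = 12/97 ≈ 0.1237.

MAP estimate: 0.1237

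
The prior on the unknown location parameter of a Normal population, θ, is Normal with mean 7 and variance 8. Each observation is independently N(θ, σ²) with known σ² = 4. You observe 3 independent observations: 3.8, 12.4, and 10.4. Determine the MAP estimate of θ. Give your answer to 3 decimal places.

n = 3; x̄ = (3.8 + 12.4 + 10.4)/3 = 26.6/3 = 133/15 ≈ 8.8667.
For a Normal prior and Normal likelihood with known variance, the posterior is Normal; its mode equals its mean, the precision-weighted average.
Prior precision 1/σ₀² = 1/8 = 0.125; data precision n/σ² = 3/4 = 0.75.
θ̂ = (0.125·7 + 0.75·(133/15)) / (0.125 + 0.75) = 7.525/0.875 = 8.600.

θ̂_MAP = 8.600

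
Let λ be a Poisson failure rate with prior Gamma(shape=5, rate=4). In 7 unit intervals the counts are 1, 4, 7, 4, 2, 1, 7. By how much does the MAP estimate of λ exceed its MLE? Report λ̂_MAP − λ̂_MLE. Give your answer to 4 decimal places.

MAP − MLE = -0.9870

Σxᵢ = 26. Posterior is Gamma(31, 11); MAP = (31−1)/11 = 30/11 ≈ 2.72727.
MLE = x̄ = 26/7 ≈ 3.71429.
Difference = 30/11 − 26/7 = -76/77 ≈ -0.9870.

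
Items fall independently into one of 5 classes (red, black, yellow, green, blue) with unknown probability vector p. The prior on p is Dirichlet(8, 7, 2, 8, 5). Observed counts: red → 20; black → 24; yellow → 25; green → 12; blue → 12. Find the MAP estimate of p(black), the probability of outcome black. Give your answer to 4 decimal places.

The posterior is Dirichlet(αᵢ + nᵢ) = Dirichlet(28, 31, 27, 20, 17).
For a Dirichlet(a₁,…,a_K) with all aᵢ > 1, the mode has j-th component (aⱼ − 1)/(Σaᵢ − K).
Here Σaᵢ = 123 and K = 5, so p(black) = (31 − 1)/(123 − 5) = 30/118 ≈ 0.2542.

MAP estimate of p(black) = 0.2542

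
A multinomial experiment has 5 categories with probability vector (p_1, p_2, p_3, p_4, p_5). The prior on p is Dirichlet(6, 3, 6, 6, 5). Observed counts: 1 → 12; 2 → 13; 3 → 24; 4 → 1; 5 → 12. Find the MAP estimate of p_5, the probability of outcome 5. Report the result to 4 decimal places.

The posterior is Dirichlet(αᵢ + nᵢ) = Dirichlet(18, 16, 30, 7, 17).
For a Dirichlet(a₁,…,a_K) with all aᵢ > 1, the mode has j-th component (aⱼ − 1)/(Σaᵢ − K).
Here Σaᵢ = 88 and K = 5, so p_5 = (17 − 1)/(88 − 5) = 16/83 ≈ 0.1928.

MAP estimate: 0.1928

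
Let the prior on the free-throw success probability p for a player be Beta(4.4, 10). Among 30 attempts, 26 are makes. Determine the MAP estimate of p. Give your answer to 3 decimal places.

p̂_MAP = 0.693

Prior: Beta(4.4, 10).
Data: 26 successes in 30 trials. The binomial likelihood contributes p^26(1−p)^4, so the posterior is Beta(4.4+26, 10+4) = Beta(30.4, 14).
For Beta(a, b) with a, b > 1 the mode is (a−1)/(a+b−2) = 29.4/42.4 ≈ 0.693.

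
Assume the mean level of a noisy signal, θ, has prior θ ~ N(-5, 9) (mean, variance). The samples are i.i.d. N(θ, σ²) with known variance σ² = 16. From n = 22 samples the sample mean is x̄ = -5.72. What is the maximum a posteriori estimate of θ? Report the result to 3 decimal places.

n = 22, x̄ = -5.72.
For a Normal prior and Normal likelihood with known variance, the posterior is Normal; its mode equals its mean, the precision-weighted average.
Prior precision 1/σ₀² = 1/9; data precision n/σ² = 22/16 = 1.375.
θ̂ = ((1/9)·(-5) + 1.375·(-5.72)) / (1/9 + 1.375) = (-15157/1800)/(107/72) = -15157/2675 ≈ -5.666.

θ̂_MAP = -5.666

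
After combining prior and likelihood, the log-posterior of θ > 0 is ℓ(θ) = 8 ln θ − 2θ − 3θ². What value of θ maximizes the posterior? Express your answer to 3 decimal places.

θ̂_MAP = 1.000

ℓ'(θ) = 8/θ − 2 − 6θ. Setting this to zero and multiplying by θ: 6θ² + 2θ − 8 = 0.
θ = (−2 + √(2² + 4·6·8)) / (2·6) = (−2 + √196) / 12 = (−2 + 14)/12 = 1.
ℓ''(θ) = −8/θ² − 6 < 0, confirming a maximum.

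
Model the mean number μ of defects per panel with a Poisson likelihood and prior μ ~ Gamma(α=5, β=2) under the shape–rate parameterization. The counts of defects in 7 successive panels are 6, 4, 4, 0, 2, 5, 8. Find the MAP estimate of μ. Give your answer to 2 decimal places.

μ̂_MAP = 3.67

Σxᵢ = 6+4+4+0+2+5+8 = 29, with n = 7.
Posterior ∝ μ^4e^(−2μ) · μ^29e^(−7μ) = μ^33e^(−9μ), i.e. Gamma(shape=34, rate=9).
The mode of a Gamma(a, b) with a ≥ 1 (shape–rate) is (a−1)/b = 33/9 ≈ 3.67.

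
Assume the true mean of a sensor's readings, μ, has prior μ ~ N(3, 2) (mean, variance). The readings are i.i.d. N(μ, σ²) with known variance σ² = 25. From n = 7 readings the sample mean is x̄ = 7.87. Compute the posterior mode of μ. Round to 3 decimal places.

μ̂_MAP = 4.748

n = 7, x̄ = 7.87.
For a Normal prior and Normal likelihood with known variance, the posterior is Normal; its mode equals its mean, the precision-weighted average.
Prior precision 1/σ₀² = 1/2 = 0.5; data precision n/σ² = 7/25 = 0.28.
μ̂ = (0.5·3 + 0.28·7.87) / (0.5 + 0.28) = 3.7036/0.78 = 9259/1950 ≈ 4.748.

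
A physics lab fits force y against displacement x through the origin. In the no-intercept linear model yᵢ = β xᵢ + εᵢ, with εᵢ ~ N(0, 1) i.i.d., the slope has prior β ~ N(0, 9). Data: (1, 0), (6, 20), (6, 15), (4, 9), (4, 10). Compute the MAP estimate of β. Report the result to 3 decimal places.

log p(β | y) = −Σ(yᵢ − βxᵢ)²/(2·1) − β²/(2·9) + const.
Setting the derivative to zero: Σxᵢ(yᵢ − βxᵢ)/1 − β/9 = 0, so β = Σxᵢyᵢ / (Σxᵢ² + σ²/τ²).
Σxᵢyᵢ = 1·0 + 6·20 + 6·15 + 4·9 + 4·10 = 286; Σxᵢ² = 105; σ²/τ² = 1/9.
β̂_MAP = 286 / (105 + 1/9) = 286/(946/9) = 117/43 ≈ 2.721.

β̂_MAP = 2.721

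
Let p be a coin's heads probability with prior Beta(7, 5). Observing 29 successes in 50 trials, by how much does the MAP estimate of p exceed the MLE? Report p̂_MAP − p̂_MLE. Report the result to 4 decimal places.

Posterior is Beta(36, 26); MAP = (36−1)/(62−2) = 35/60 ≈ 0.58333.
MLE ignores the prior: p̂_MLE = k/n = 29/50 ≈ 0.58000.
Difference = 35/60 − 29/50 = 1/300 ≈ 0.0033.

MAP − MLE = 0.0033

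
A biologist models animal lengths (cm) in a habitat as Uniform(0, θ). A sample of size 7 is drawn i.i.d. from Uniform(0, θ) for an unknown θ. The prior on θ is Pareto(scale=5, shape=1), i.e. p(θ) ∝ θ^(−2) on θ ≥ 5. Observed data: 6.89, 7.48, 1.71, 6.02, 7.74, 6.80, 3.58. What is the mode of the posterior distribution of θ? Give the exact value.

The Uniform(0, θ) likelihood is θ^(−n) for θ ≥ max(xᵢ), zero otherwise. Here max(xᵢ) = 7.74.
Posterior ∝ θ^(−2) · θ^(−7) = θ^(−9) on θ ≥ max(5, 7.74) = 7.74.
This density is strictly decreasing in θ, so the posterior mode lies at the lower boundary of the support.

θ̂_MAP = 7.74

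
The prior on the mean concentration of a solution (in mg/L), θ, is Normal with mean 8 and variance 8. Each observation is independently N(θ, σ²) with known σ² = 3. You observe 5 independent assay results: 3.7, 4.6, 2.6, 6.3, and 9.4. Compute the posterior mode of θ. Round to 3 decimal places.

θ̂_MAP = 5.507

n = 5; x̄ = (3.7 + 4.6 + 2.6 + 6.3 + 9.4)/5 = 26.6/5 = 5.32.
For a Normal prior and Normal likelihood with known variance, the posterior is Normal; its mode equals its mean, the precision-weighted average.
Prior precision 1/σ₀² = 1/8 = 0.125; data precision n/σ² = 5/3.
θ̂ = (0.125·8 + (5/3)·5.32) / (0.125 + 5/3) = (148/15)/(43/24) = 1184/215 ≈ 5.507.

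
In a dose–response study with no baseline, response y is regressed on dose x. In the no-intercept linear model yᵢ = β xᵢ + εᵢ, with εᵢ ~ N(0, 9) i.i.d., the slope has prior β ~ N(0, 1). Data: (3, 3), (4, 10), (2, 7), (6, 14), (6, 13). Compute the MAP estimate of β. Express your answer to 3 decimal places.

log p(β | y) = −Σ(yᵢ − βxᵢ)²/(2·9) − β²/(2·1) + const.
Setting the derivative to zero: Σxᵢ(yᵢ − βxᵢ)/9 − β/1 = 0, so β = Σxᵢyᵢ / (Σxᵢ² + σ²/τ²).
Σxᵢyᵢ = 3·3 + 4·10 + 2·7 + 6·14 + 6·13 = 225; Σxᵢ² = 101; σ²/τ² = 9.
β̂_MAP = 225 / (101 + 9) = 225/110 ≈ 2.045.

β̂_MAP = 2.045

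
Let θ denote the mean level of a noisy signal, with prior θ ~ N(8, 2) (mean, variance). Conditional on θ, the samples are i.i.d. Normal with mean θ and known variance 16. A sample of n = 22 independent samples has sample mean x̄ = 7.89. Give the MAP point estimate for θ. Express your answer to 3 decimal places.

θ̂_MAP = 7.919

n = 22, x̄ = 7.89.
For a Normal prior and Normal likelihood with known variance, the posterior is Normal; its mode equals its mean, the precision-weighted average.
Prior precision 1/σ₀² = 1/2 = 0.5; data precision n/σ² = 22/16 = 1.375.
θ̂ = (0.5·8 + 1.375·7.89) / (0.5 + 1.375) = 14.84875/1.875 = 11879/1500 ≈ 7.919.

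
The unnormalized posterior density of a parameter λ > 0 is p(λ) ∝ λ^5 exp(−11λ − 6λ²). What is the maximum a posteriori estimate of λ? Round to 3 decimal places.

ℓ'(λ) = 5/λ − 11 − 12λ. Setting this to zero and multiplying by λ: 12λ² + 11λ − 5 = 0.
λ = (−11 + √(11² + 4·12·5)) / (2·12) = (−11 + √361) / 24 = (−11 + 19)/24 = 1/3.
ℓ''(λ) = −5/λ² − 12 < 0, confirming a maximum.

λ̂_MAP = 0.333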